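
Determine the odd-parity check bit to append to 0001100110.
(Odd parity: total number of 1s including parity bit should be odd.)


Number of 1s in data: 4
Parity bit: 1

1


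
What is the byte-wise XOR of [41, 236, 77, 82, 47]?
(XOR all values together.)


XOR chain: 41 ^ 236 ^ 77 ^ 82 ^ 47 = 245

245


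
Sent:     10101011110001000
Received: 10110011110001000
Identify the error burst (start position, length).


XOR: 00011000000000000

Burst at position 3, length 2


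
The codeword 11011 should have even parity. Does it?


Number of 1s: 4

Yes, parity is correct (4 ones)


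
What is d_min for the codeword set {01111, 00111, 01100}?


Comparing all pairs, minimum distance: 1
Can detect 0 errors, correct 0 errors

1


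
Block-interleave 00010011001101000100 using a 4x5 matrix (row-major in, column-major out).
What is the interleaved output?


Matrix:
  00010
  01100
  11010
  00100
Read columns: 00100110010110100000

00100110010110100000


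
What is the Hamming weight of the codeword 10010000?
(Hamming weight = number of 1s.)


Counting 1s in 10010000

2


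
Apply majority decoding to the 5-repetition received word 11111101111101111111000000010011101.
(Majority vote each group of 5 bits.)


Groups: 11111, 10111, 11011, 11111, 00000, 00100, 11101
Majority votes: 1111001

1111001


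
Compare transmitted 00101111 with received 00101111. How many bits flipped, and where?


XOR: 00000000

0 errors (received matches sent)


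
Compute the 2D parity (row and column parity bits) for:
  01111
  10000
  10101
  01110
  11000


Row parities: 01110
Column parities: 11100

Row P: 01110, Col P: 11100, Corner: 1


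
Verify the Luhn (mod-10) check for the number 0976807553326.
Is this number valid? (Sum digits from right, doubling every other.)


Luhn sum = 59
59 mod 10 = 9

Invalid (Luhn sum mod 10 = 9)


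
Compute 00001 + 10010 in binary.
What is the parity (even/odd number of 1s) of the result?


00001 = 1
10010 = 18
Sum = 19 = 10011
1s count = 3

odd parity (3 ones in 10011)


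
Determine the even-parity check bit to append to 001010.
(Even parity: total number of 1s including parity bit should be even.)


Number of 1s in data: 2
Parity bit: 0

0


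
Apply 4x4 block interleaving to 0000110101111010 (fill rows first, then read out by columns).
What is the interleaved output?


Matrix:
  0000
  1101
  0111
  1010
Read columns: 0101011000110110

0101011000110110


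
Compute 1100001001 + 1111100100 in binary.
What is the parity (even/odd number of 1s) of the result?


1100001001 = 777
1111100100 = 996
Sum = 1773 = 11011101101
1s count = 8

even parity (8 ones in 11011101101)


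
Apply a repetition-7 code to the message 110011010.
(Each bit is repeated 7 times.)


Each bit -> 7 copies

111111111111110000000000000011111111111111000000011111110000000


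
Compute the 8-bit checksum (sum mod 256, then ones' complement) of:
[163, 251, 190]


Sum = 604 mod 256 = 92
Complement = 163

163


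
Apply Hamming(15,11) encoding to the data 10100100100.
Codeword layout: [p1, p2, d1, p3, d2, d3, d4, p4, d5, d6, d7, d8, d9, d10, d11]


Parity bits: p1=0, p2=1, p3=0, p4=0

011001000100100


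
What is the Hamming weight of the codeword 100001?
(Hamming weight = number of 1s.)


Counting 1s in 100001

2


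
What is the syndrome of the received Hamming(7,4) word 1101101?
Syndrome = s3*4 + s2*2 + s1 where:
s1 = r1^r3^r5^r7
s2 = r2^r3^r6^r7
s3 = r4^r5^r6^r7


s1=1, s2=0, s3=1

Syndrome = 5 (error at position 5)


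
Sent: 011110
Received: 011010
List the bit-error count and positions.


XOR: 000100

1 error(s) at position(s): 3


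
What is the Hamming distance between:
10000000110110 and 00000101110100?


XOR: 10000101000010
Count of 1s: 4

4


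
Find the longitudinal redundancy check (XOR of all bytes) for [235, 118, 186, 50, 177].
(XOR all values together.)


XOR chain: 235 ^ 118 ^ 186 ^ 50 ^ 177 = 164

164


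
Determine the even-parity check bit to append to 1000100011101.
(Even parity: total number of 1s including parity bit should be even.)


Number of 1s in data: 6
Parity bit: 0

0


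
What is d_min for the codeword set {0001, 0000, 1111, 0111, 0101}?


Comparing all pairs, minimum distance: 1
Can detect 0 errors, correct 0 errors

1


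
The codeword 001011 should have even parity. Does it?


Number of 1s: 3

No, parity error (3 ones)


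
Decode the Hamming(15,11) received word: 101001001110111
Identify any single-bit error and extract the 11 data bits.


Syndrome = 0: no error detected

Data: 10101110111 (no errors)


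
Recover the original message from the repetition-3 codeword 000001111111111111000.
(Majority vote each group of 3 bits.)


Groups: 000, 001, 111, 111, 111, 111, 000
Majority votes: 0011110

0011110


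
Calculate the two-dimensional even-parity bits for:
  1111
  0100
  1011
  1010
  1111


Row parities: 01100
Column parities: 0101

Row P: 01100, Col P: 0101, Corner: 0


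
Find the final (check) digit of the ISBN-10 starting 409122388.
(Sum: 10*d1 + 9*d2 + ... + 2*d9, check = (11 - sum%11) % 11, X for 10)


Weighted sum: 193
193 mod 11 = 6

Check digit: 5


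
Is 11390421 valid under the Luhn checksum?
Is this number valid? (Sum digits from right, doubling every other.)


Luhn sum = 27
27 mod 10 = 7

Invalid (Luhn sum mod 10 = 7)


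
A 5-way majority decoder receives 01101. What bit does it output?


Ones: 3 out of 5
Threshold: 3

1 (3/5 voted 1)


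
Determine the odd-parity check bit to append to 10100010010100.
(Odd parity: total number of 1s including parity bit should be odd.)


Number of 1s in data: 5
Parity bit: 0

0


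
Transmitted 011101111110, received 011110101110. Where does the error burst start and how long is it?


XOR: 000011010000

Burst at position 4, length 4


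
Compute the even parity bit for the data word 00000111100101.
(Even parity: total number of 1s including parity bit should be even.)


Number of 1s in data: 6
Parity bit: 0

0


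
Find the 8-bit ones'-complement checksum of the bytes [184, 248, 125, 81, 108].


Sum = 746 mod 256 = 234
Complement = 21

21


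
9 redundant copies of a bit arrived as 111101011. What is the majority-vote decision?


Ones: 7 out of 9
Threshold: 5

1 (7/9 voted 1)


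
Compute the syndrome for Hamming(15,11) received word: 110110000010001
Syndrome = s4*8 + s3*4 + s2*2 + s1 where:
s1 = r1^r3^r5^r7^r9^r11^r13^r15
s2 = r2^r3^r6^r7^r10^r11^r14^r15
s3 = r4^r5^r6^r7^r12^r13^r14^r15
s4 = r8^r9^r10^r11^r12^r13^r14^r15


s1=0, s2=1, s3=1, s4=0

Syndrome = 6 (error at position 6)


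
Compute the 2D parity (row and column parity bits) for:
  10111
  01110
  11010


Row parities: 011
Column parities: 00011

Row P: 011, Col P: 00011, Corner: 0


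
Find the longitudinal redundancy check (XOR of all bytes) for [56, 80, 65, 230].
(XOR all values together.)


XOR chain: 56 ^ 80 ^ 65 ^ 230 = 207

207


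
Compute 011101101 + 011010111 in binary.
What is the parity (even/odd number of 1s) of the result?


011101101 = 237
011010111 = 215
Sum = 452 = 111000100
1s count = 4

even parity (4 ones in 111000100)


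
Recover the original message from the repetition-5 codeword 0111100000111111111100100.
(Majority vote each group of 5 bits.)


Groups: 01111, 00000, 11111, 11111, 00100
Majority votes: 10110

10110


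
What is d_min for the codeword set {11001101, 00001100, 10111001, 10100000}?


Comparing all pairs, minimum distance: 3
Can detect 2 errors, correct 1 errors

3


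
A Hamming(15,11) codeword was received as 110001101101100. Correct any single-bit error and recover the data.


Syndrome = 0: no error detected

Data: 00111101100 (no errors)


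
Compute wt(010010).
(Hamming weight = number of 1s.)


Counting 1s in 010010

2


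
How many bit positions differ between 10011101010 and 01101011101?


XOR: 11110110111
Count of 1s: 9

9


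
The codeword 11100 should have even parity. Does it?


Number of 1s: 3

No, parity error (3 ones)


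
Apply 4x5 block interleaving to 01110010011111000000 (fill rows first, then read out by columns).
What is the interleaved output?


Matrix:
  01110
  01001
  11110
  00000
Read columns: 00101110101010100100

00101110101010100100


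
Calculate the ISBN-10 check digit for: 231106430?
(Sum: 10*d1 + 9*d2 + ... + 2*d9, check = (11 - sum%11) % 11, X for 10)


Weighted sum: 117
117 mod 11 = 7

Check digit: 4


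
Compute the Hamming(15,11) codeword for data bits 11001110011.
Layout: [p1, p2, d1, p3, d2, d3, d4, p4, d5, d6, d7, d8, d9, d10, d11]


Parity bits: p1=1, p2=1, p3=1, p4=1

111110011110011


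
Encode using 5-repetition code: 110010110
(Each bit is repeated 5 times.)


Each bit -> 5 copies

111111111100000000001111100000111111111100000


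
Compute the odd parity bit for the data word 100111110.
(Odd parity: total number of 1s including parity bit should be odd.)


Number of 1s in data: 6
Parity bit: 1

1


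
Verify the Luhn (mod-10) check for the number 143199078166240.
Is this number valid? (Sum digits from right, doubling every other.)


Luhn sum = 66
66 mod 10 = 6

Invalid (Luhn sum mod 10 = 6)


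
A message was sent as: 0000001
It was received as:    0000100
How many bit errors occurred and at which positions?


XOR: 0000101

2 error(s) at position(s): 4, 6


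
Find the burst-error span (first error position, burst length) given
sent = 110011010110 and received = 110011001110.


XOR: 000000011000

Burst at position 7, length 2


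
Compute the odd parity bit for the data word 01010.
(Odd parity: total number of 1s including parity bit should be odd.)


Number of 1s in data: 2
Parity bit: 1

1


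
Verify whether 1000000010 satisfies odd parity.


Number of 1s: 2

No, parity error (2 ones)


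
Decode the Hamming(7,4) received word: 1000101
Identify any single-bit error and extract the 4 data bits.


Syndrome = 3: error at position 3

Data: 1101 (corrected bit 3)


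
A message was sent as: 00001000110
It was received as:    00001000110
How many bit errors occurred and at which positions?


XOR: 00000000000

0 errors (received matches sent)


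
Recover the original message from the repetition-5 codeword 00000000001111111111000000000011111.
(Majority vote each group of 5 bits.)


Groups: 00000, 00000, 11111, 11111, 00000, 00000, 11111
Majority votes: 0011001

0011001


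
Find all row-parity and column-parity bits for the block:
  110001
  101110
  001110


Row parities: 101
Column parities: 010001

Row P: 101, Col P: 010001, Corner: 0


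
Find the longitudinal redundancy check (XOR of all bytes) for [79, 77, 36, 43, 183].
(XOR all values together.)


XOR chain: 79 ^ 77 ^ 36 ^ 43 ^ 183 = 186

186


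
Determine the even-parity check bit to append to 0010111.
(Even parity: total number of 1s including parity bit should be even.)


Number of 1s in data: 4
Parity bit: 0

0


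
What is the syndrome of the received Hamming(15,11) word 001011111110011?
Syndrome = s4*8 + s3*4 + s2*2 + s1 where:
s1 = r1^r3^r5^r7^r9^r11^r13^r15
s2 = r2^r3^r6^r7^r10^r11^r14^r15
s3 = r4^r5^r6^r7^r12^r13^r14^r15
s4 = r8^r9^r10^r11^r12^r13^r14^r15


s1=0, s2=1, s3=1, s4=0

Syndrome = 6 (error at position 6)


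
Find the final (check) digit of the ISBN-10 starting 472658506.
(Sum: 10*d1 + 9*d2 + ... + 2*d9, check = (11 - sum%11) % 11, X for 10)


Weighted sum: 263
263 mod 11 = 10

Check digit: 1


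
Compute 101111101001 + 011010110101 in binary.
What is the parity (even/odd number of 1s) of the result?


101111101001 = 3049
011010110101 = 1717
Sum = 4766 = 1001010011110
1s count = 7

odd parity (7 ones in 1001010011110)


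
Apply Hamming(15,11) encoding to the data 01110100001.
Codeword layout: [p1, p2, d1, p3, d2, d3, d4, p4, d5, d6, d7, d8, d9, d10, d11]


Parity bits: p1=1, p2=0, p3=0, p4=0

100011100100001


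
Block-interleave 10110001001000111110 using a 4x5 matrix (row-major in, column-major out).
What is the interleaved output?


Matrix:
  10110
  00100
  10001
  11110
Read columns: 10110001110110010010

10110001110110010010


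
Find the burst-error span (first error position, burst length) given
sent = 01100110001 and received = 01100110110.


XOR: 00000000111

Burst at position 8, length 3


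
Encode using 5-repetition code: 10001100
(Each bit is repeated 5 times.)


Each bit -> 5 copies

1111100000000000000011111111110000000000


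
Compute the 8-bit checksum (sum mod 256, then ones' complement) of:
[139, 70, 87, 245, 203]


Sum = 744 mod 256 = 232
Complement = 23

23


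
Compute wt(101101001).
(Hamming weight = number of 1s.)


Counting 1s in 101101001

5


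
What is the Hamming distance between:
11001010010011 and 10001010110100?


XOR: 01000000100111
Count of 1s: 5

5


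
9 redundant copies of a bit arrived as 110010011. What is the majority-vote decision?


Ones: 5 out of 9
Threshold: 5

1 (5/9 voted 1)


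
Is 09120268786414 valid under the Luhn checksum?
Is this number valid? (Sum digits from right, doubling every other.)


Luhn sum = 52
52 mod 10 = 2

Invalid (Luhn sum mod 10 = 2)


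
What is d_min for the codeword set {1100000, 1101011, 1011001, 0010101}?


Comparing all pairs, minimum distance: 3
Can detect 2 errors, correct 1 errors

3


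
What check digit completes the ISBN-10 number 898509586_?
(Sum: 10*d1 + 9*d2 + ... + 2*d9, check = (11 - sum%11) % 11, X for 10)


Weighted sum: 361
361 mod 11 = 9

Check digit: 2


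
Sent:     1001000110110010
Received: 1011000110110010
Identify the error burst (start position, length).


XOR: 0010000000000000

Burst at position 2, length 1


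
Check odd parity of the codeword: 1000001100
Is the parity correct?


Number of 1s: 3

Yes, parity is correct (3 ones)


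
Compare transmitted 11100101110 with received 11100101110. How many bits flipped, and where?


XOR: 00000000000

0 errors (received matches sent)


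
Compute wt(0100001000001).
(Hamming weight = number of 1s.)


Counting 1s in 0100001000001

3


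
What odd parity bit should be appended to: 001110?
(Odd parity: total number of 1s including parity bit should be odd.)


Number of 1s in data: 3
Parity bit: 0

0


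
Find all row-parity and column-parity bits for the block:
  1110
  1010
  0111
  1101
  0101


Row parities: 10110
Column parities: 1011

Row P: 10110, Col P: 1011, Corner: 1


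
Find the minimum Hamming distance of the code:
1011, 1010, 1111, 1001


Comparing all pairs, minimum distance: 1
Can detect 0 errors, correct 0 errors

1


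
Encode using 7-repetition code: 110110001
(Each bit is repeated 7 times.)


Each bit -> 7 copies

111111111111110000000111111111111110000000000000000000001111111


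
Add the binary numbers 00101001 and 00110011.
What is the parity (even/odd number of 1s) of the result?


00101001 = 41
00110011 = 51
Sum = 92 = 1011100
1s count = 4

even parity (4 ones in 1011100)


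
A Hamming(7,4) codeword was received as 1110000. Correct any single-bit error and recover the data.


Syndrome = 0: no error detected

Data: 1000 (no errors)


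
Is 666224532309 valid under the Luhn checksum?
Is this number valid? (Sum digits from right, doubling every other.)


Luhn sum = 42
42 mod 10 = 2

Invalid (Luhn sum mod 10 = 2)


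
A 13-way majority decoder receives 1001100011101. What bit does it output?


Ones: 7 out of 13
Threshold: 7

1 (7/13 voted 1)


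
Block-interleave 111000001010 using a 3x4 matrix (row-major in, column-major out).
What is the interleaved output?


Matrix:
  1110
  0000
  1010
Read columns: 101100101000

101100101000


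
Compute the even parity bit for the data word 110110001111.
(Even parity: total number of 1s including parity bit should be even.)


Number of 1s in data: 8
Parity bit: 0

0


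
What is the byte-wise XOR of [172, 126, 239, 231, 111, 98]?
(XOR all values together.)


XOR chain: 172 ^ 126 ^ 239 ^ 231 ^ 111 ^ 98 = 215

215


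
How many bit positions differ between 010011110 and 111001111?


XOR: 101010001
Count of 1s: 4

4


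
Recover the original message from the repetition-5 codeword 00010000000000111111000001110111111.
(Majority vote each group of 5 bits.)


Groups: 00010, 00000, 00001, 11111, 00000, 11101, 11111
Majority votes: 0001011

0001011


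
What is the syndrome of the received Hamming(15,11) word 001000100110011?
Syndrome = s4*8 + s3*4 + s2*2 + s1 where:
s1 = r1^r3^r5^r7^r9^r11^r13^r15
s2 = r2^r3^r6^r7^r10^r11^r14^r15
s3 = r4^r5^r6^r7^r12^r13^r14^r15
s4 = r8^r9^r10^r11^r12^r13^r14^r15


s1=0, s2=0, s3=1, s4=0

Syndrome = 4 (error at position 4)


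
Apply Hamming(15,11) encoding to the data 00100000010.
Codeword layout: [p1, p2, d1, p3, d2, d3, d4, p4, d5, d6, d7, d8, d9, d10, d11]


Parity bits: p1=0, p2=0, p3=0, p4=1

000001010000010


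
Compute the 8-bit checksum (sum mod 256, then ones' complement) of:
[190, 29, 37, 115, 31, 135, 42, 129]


Sum = 708 mod 256 = 196
Complement = 59

59


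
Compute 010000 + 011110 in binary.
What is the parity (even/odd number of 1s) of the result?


010000 = 16
011110 = 30
Sum = 46 = 101110
1s count = 4

even parity (4 ones in 101110)


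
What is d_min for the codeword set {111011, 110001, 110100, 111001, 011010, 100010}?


Comparing all pairs, minimum distance: 1
Can detect 0 errors, correct 0 errors

1


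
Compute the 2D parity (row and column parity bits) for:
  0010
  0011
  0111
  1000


Row parities: 1011
Column parities: 1110

Row P: 1011, Col P: 1110, Corner: 1


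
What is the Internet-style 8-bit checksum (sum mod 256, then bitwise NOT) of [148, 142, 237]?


Sum = 527 mod 256 = 15
Complement = 240

240


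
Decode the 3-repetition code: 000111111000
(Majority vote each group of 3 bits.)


Groups: 000, 111, 111, 000
Majority votes: 0110

0110


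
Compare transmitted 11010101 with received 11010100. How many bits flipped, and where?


XOR: 00000001

1 error(s) at position(s): 7


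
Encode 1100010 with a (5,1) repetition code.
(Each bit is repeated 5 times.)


Each bit -> 5 copies

11111111110000000000000001111100000


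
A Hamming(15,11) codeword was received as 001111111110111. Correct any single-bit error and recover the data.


Syndrome = 15: error at position 15

Data: 11111110110 (corrected bit 15)


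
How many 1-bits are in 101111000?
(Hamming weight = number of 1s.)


Counting 1s in 101111000

5


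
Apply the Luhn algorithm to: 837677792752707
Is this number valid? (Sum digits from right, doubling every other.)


Luhn sum = 82
82 mod 10 = 2

Invalid (Luhn sum mod 10 = 2)


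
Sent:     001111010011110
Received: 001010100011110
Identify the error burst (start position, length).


XOR: 000101110000000

Burst at position 3, length 5


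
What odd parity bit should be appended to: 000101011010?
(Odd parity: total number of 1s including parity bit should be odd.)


Number of 1s in data: 5
Parity bit: 0

0


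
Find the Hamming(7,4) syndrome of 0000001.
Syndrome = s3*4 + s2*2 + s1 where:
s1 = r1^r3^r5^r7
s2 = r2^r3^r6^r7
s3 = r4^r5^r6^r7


s1=1, s2=1, s3=1

Syndrome = 7 (error at position 7)


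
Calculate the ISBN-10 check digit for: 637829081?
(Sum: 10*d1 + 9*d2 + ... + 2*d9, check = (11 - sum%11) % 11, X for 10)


Weighted sum: 282
282 mod 11 = 7

Check digit: 4


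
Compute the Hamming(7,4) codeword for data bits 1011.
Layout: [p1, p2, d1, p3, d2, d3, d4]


Parity bits: p1=0, p2=1, p3=0

0110011


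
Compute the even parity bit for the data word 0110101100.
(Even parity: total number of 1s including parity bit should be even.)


Number of 1s in data: 5
Parity bit: 1

1


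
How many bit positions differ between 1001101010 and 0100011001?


XOR: 1101110011
Count of 1s: 7

7


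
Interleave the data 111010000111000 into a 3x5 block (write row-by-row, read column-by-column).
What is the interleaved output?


Matrix:
  11101
  00001
  11000
Read columns: 101101100000110

101101100000110


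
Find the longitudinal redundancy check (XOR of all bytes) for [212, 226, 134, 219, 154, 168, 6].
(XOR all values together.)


XOR chain: 212 ^ 226 ^ 134 ^ 219 ^ 154 ^ 168 ^ 6 = 95

95


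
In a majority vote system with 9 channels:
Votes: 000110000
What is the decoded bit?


Ones: 2 out of 9
Threshold: 5

0 (2/9 voted 1)


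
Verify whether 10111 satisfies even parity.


Number of 1s: 4

Yes, parity is correct (4 ones)


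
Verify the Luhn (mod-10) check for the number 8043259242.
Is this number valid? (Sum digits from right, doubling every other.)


Luhn sum = 48
48 mod 10 = 8

Invalid (Luhn sum mod 10 = 8)


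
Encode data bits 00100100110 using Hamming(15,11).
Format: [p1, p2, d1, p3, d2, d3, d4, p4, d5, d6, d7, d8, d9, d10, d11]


Parity bits: p1=1, p2=1, p3=1, p4=1

110101010100110


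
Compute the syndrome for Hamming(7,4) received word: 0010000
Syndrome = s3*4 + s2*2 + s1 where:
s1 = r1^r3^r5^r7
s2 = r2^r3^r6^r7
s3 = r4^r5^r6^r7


s1=1, s2=1, s3=0

Syndrome = 3 (error at position 3)


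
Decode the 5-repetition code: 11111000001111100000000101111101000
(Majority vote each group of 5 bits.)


Groups: 11111, 00000, 11111, 00000, 00010, 11111, 01000
Majority votes: 1010010

1010010


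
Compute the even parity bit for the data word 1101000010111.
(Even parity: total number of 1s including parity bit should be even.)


Number of 1s in data: 7
Parity bit: 1

1


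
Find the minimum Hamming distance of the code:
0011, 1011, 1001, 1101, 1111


Comparing all pairs, minimum distance: 1
Can detect 0 errors, correct 0 errors

1


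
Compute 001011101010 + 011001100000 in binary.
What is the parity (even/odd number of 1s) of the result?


001011101010 = 746
011001100000 = 1632
Sum = 2378 = 100101001010
1s count = 5

odd parity (5 ones in 100101001010)


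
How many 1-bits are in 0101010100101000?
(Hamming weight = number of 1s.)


Counting 1s in 0101010100101000

6


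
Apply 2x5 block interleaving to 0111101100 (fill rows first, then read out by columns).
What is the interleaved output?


Matrix:
  01111
  01100
Read columns: 0011111010

0011111010


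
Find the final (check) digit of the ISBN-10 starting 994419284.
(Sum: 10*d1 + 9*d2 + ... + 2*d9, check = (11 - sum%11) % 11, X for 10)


Weighted sum: 322
322 mod 11 = 3

Check digit: 8


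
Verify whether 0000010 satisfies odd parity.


Number of 1s: 1

Yes, parity is correct (1 ones)


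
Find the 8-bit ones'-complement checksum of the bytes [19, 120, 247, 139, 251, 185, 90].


Sum = 1051 mod 256 = 27
Complement = 228

228


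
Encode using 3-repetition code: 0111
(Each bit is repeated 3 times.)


Each bit -> 3 copies

000111111111


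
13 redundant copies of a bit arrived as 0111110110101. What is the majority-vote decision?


Ones: 9 out of 13
Threshold: 7

1 (9/13 voted 1)


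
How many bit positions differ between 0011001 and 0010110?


XOR: 0001111
Count of 1s: 4

4


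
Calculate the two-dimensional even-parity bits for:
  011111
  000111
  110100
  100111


Row parities: 1110
Column parities: 001011

Row P: 1110, Col P: 001011, Corner: 1


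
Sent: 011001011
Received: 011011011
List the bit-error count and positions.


XOR: 000010000

1 error(s) at position(s): 4


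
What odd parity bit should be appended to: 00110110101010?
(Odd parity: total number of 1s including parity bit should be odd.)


Number of 1s in data: 7
Parity bit: 0

0


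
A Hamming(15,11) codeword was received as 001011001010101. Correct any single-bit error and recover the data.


Syndrome = 0: no error detected

Data: 11101010101 (no errors)


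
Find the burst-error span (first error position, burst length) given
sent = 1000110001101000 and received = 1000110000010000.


XOR: 0000000001111000

Burst at position 9, length 4


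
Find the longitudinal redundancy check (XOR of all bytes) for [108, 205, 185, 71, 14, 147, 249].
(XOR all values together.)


XOR chain: 108 ^ 205 ^ 185 ^ 71 ^ 14 ^ 147 ^ 249 = 59

59


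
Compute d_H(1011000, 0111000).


XOR: 1100000
Count of 1s: 2

2


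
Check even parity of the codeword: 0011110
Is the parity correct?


Number of 1s: 4

Yes, parity is correct (4 ones)


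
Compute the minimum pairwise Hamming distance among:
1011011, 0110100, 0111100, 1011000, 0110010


Comparing all pairs, minimum distance: 1
Can detect 0 errors, correct 0 errors

1


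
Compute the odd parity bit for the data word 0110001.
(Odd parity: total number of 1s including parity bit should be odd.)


Number of 1s in data: 3
Parity bit: 0

0


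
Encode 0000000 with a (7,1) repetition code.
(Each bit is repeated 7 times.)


Each bit -> 7 copies

0000000000000000000000000000000000000000000000000


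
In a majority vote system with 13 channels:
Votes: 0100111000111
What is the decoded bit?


Ones: 7 out of 13
Threshold: 7

1 (7/13 voted 1)


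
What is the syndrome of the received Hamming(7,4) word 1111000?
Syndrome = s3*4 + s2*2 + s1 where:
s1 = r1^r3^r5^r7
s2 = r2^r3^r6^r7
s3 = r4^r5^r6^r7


s1=0, s2=0, s3=1

Syndrome = 4 (error at position 4)


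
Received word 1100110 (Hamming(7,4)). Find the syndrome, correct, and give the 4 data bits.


Syndrome = 0: no error detected

Data: 0110 (no errors)


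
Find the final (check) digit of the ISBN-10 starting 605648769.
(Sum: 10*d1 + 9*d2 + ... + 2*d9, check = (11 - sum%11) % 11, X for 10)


Weighted sum: 270
270 mod 11 = 6

Check digit: 5


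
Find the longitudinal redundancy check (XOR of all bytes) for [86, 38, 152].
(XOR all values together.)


XOR chain: 86 ^ 38 ^ 152 = 232

232


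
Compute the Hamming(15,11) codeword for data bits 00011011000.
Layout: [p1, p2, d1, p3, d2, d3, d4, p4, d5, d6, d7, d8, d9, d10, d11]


Parity bits: p1=1, p2=0, p3=0, p4=1

100000111011000


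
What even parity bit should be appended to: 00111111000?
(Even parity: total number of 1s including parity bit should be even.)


Number of 1s in data: 6
Parity bit: 0

0


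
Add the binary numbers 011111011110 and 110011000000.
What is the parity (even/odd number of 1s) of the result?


011111011110 = 2014
110011000000 = 3264
Sum = 5278 = 1010010011110
1s count = 7

odd parity (7 ones in 1010010011110)


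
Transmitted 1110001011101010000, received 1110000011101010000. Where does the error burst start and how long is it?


XOR: 0000001000000000000

Burst at position 6, length 1


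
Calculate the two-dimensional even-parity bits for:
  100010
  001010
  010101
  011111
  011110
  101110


Row parities: 001100
Column parities: 010010

Row P: 001100, Col P: 010010, Corner: 0


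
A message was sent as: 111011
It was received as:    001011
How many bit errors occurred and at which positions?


XOR: 110000

2 error(s) at position(s): 0, 1


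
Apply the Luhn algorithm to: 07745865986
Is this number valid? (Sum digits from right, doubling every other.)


Luhn sum = 61
61 mod 10 = 1

Invalid (Luhn sum mod 10 = 1)


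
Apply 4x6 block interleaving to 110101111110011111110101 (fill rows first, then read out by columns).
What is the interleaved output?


Matrix:
  110101
  111110
  011111
  110101
Read columns: 110111110110111101101011

110111110110111101101011


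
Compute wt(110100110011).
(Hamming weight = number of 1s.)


Counting 1s in 110100110011

7


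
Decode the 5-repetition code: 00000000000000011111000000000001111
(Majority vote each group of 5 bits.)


Groups: 00000, 00000, 00000, 11111, 00000, 00000, 01111
Majority votes: 0001001

0001001


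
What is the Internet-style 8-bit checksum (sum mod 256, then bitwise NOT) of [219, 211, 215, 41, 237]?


Sum = 923 mod 256 = 155
Complement = 100

100


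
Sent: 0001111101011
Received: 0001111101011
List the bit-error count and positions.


XOR: 0000000000000

0 errors (received matches sent)


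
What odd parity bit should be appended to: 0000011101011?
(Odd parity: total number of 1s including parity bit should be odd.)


Number of 1s in data: 6
Parity bit: 1

1


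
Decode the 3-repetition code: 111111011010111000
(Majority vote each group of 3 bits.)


Groups: 111, 111, 011, 010, 111, 000
Majority votes: 111010

111010


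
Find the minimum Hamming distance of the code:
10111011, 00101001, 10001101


Comparing all pairs, minimum distance: 3
Can detect 2 errors, correct 1 errors

3


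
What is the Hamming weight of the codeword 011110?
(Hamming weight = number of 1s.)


Counting 1s in 011110

4


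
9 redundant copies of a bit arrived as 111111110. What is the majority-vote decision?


Ones: 8 out of 9
Threshold: 5

1 (8/9 voted 1)


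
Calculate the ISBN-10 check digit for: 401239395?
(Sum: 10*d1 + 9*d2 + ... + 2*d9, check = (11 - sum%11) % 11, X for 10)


Weighted sum: 174
174 mod 11 = 9

Check digit: 2


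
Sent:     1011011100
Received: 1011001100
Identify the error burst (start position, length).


XOR: 0000010000

Burst at position 5, length 1


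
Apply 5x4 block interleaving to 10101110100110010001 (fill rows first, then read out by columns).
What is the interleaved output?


Matrix:
  1010
  1110
  1001
  1001
  0001
Read columns: 11110010001100000111

11110010001100000111


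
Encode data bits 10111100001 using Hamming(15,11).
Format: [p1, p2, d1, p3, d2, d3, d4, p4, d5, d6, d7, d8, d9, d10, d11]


Parity bits: p1=0, p2=1, p3=1, p4=1

011101111100001


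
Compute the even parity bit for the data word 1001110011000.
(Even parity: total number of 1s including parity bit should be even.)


Number of 1s in data: 6
Parity bit: 0

0


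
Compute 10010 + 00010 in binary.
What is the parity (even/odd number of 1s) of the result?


10010 = 18
00010 = 2
Sum = 20 = 10100
1s count = 2

even parity (2 ones in 10100)


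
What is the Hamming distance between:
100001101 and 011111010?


XOR: 111110111
Count of 1s: 8

8


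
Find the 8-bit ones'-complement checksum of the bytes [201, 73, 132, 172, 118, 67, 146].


Sum = 909 mod 256 = 141
Complement = 114

114


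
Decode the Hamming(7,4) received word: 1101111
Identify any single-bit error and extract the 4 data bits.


Syndrome = 3: error at position 3

Data: 1111 (corrected bit 3)


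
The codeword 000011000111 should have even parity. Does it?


Number of 1s: 5

No, parity error (5 ones)


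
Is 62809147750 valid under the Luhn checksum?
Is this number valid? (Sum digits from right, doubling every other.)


Luhn sum = 46
46 mod 10 = 6

Invalid (Luhn sum mod 10 = 6)


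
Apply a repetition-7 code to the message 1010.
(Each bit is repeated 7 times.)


Each bit -> 7 copies

1111111000000011111110000000


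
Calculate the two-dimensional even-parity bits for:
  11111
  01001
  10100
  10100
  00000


Row parities: 10000
Column parities: 10110

Row P: 10000, Col P: 10110, Corner: 1


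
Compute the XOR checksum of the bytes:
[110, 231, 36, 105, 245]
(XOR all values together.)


XOR chain: 110 ^ 231 ^ 36 ^ 105 ^ 245 = 49

49


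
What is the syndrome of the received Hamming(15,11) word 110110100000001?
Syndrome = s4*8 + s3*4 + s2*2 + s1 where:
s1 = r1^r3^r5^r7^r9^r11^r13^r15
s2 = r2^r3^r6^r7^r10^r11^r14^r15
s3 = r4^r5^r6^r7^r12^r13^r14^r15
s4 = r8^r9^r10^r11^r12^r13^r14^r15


s1=0, s2=1, s3=0, s4=1

Syndrome = 10 (error at position 10)


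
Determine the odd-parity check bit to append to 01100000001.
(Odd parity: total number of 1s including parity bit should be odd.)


Number of 1s in data: 3
Parity bit: 0

0


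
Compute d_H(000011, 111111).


XOR: 111100
Count of 1s: 4

4


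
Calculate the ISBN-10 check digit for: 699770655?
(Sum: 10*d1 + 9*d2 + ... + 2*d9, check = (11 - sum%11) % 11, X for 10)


Weighted sum: 353
353 mod 11 = 1

Check digit: X


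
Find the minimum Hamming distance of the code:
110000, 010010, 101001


Comparing all pairs, minimum distance: 2
Can detect 1 errors, correct 0 errors

2


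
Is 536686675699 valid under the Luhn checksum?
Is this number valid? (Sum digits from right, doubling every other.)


Luhn sum = 61
61 mod 10 = 1

Invalid (Luhn sum mod 10 = 1)


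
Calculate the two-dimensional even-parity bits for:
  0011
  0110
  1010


Row parities: 000
Column parities: 1111

Row P: 000, Col P: 1111, Corner: 0


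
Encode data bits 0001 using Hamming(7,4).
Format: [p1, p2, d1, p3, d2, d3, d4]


Parity bits: p1=1, p2=1, p3=1

1101001


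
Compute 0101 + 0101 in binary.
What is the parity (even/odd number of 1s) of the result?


0101 = 5
0101 = 5
Sum = 10 = 1010
1s count = 2

even parity (2 ones in 1010)


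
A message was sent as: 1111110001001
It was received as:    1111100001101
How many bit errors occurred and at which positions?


XOR: 0000010000100

2 error(s) at position(s): 5, 10


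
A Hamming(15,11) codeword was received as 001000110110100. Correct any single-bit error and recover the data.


Syndrome = 0: no error detected

Data: 10010110100 (no errors)


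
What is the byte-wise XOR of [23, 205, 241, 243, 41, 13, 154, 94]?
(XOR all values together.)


XOR chain: 23 ^ 205 ^ 241 ^ 243 ^ 41 ^ 13 ^ 154 ^ 94 = 56

56


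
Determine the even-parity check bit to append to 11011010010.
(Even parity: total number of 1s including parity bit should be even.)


Number of 1s in data: 6
Parity bit: 0

0


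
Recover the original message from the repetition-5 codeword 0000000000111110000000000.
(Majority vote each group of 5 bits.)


Groups: 00000, 00000, 11111, 00000, 00000
Majority votes: 00100

00100


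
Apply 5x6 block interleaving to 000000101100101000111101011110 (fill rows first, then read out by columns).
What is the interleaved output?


Matrix:
  000000
  101100
  101000
  111101
  011110
Read columns: 011100001101111010110000100010

011100001101111010110000100010


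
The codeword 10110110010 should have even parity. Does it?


Number of 1s: 6

Yes, parity is correct (6 ones)


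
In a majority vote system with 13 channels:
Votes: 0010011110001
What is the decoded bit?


Ones: 6 out of 13
Threshold: 7

0 (6/13 voted 1)


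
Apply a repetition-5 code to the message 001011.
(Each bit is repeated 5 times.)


Each bit -> 5 copies

000000000011111000001111111111


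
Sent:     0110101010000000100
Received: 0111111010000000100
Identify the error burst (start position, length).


XOR: 0001010000000000000

Burst at position 3, length 3


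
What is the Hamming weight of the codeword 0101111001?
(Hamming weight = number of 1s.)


Counting 1s in 0101111001

6


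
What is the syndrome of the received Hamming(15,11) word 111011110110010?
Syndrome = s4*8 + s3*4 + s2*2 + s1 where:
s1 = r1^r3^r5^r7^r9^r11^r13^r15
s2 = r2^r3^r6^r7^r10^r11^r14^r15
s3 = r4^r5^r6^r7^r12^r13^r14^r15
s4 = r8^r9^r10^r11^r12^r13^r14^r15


s1=1, s2=1, s3=0, s4=0

Syndrome = 3 (error at position 3)


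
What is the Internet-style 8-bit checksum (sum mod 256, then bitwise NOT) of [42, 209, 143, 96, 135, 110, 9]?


Sum = 744 mod 256 = 232
Complement = 23

23


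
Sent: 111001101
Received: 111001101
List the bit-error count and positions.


XOR: 000000000

0 errors (received matches sent)


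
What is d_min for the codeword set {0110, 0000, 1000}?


Comparing all pairs, minimum distance: 1
Can detect 0 errors, correct 0 errors

1


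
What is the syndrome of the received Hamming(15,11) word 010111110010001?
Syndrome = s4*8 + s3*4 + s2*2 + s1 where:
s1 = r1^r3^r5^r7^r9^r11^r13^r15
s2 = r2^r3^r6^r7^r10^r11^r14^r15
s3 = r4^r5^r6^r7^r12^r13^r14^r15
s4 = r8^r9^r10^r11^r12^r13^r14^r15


s1=0, s2=1, s3=1, s4=1

Syndrome = 14 (error at position 14)


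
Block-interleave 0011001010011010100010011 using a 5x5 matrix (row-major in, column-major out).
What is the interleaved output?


Matrix:
  00110
  01010
  01101
  01000
  10011
Read columns: 0000101110101001100100101

0000101110101001100100101


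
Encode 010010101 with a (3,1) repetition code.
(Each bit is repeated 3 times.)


Each bit -> 3 copies

000111000000111000111000111


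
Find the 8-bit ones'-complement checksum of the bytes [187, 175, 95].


Sum = 457 mod 256 = 201
Complement = 54

54


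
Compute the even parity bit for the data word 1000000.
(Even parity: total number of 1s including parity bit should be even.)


Number of 1s in data: 1
Parity bit: 1

1


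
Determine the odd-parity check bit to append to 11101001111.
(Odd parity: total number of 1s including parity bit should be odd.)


Number of 1s in data: 8
Parity bit: 1

1


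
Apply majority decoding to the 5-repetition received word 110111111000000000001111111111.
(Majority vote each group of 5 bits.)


Groups: 11011, 11110, 00000, 00000, 11111, 11111
Majority votes: 110011

110011


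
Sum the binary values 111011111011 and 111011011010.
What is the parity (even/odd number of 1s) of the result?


111011111011 = 3835
111011011010 = 3802
Sum = 7637 = 1110111010101
1s count = 9

odd parity (9 ones in 1110111010101)


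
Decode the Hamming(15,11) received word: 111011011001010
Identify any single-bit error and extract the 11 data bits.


Syndrome = 0: no error detected

Data: 11101001010 (no errors)


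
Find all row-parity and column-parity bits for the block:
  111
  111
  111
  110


Row parities: 1110
Column parities: 001

Row P: 1110, Col P: 001, Corner: 1


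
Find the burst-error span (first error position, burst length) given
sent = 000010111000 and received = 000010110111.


XOR: 000000001111

Burst at position 8, length 4


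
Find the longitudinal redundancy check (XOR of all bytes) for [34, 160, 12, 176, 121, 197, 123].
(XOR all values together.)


XOR chain: 34 ^ 160 ^ 12 ^ 176 ^ 121 ^ 197 ^ 123 = 249

249


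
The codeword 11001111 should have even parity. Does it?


Number of 1s: 6

Yes, parity is correct (6 ones)


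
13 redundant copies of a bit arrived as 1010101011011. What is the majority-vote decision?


Ones: 8 out of 13
Threshold: 7

1 (8/13 voted 1)


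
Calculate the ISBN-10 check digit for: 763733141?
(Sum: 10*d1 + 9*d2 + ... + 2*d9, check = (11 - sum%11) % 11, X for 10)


Weighted sum: 248
248 mod 11 = 6

Check digit: 5


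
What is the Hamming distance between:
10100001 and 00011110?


XOR: 10111111
Count of 1s: 7

7


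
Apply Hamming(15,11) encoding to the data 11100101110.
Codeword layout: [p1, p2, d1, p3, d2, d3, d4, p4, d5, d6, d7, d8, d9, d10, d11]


Parity bits: p1=1, p2=0, p3=1, p4=0

101111000101110


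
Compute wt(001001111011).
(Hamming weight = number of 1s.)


Counting 1s in 001001111011

7


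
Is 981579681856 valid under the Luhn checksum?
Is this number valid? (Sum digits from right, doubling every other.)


Luhn sum = 66
66 mod 10 = 6

Invalid (Luhn sum mod 10 = 6)


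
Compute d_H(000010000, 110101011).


XOR: 110111011
Count of 1s: 7

7


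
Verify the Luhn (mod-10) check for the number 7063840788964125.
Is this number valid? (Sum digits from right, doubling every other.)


Luhn sum = 77
77 mod 10 = 7

Invalid (Luhn sum mod 10 = 7)


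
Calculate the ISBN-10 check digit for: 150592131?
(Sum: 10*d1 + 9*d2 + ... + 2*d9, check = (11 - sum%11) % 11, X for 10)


Weighted sum: 169
169 mod 11 = 4

Check digit: 7
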